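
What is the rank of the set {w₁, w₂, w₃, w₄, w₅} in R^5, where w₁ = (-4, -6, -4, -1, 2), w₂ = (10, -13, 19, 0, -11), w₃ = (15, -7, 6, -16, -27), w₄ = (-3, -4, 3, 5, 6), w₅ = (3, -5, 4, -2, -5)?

Row-reduce the 5×5 matrix with these as rows.
The echelon form has 3 nonzero rows, so the rank is 3.

rank 3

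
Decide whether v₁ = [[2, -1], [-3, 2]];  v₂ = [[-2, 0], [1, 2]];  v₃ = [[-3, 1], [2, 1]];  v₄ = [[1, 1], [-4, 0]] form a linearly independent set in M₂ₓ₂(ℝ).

Take coordinates with respect to the standard basis {E₁₁, E₁₂, E₂₁, E₂₂}.
Place the vectors as rows of a 4×4 matrix and reduce to echelon form.
The reduction yields 4 nonzero rows, so the rank is 4.
Since rank = 4 (the number of vectors), the set is linearly independent.

linearly independent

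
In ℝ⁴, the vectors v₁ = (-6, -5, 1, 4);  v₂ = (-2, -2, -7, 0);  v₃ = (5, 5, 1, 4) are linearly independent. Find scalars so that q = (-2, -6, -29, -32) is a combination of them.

q = -4v₁ + 3v₂ - 4v₃

Since v₁, v₂, v₃ are independent, the coefficients expressing q are uniquely determined by a linear system.
Row-reducing the augmented matrix gives the unique coefficients (α₁, α₂, α₃) = (-4, 3, -4).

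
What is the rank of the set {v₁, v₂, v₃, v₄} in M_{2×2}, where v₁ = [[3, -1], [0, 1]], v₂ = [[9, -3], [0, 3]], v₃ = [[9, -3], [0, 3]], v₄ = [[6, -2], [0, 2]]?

Represent each element by its coordinate vector in ℝ⁴.
Put the 4×4 matrix [v₁|v₂|v₃|v₄] into echelon form.
Reduction leaves 1 leading entry, giving rank 1.

1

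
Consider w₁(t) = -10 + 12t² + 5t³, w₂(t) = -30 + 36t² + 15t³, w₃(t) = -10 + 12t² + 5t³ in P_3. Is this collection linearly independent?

linearly dependent

Write each element as a coordinate vector in ℝ⁴ using {1, t, …, t³}.
Place the vectors as rows of a 3×4 matrix and reduce to echelon form.
The reduction yields 1 nonzero row, so the rank is 1.
Since rank 1 < 3, the set is linearly dependent.
Indeed 3w₁ - w₂ = 0.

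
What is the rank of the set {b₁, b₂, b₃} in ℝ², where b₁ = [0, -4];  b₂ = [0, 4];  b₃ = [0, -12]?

1

Form the matrix with b₁, b₂, b₃ as columns and reduce.
There is 1 pivot column, so rank = 1.
(With 3 elements in a 2-dimensional space the rank is at most 2.)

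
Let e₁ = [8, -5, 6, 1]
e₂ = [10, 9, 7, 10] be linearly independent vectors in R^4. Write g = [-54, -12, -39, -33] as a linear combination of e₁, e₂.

g = -3e₁ - 3e₂

Set up the augmented matrix [e₁ | e₂ | g] and row-reduce.
Back-substitution yields (a₁, a₂) = (-3, -3).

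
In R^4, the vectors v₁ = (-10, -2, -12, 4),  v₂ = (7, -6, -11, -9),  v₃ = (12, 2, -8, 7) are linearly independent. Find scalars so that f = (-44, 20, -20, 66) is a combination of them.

Since v₁, v₂, v₃ are independent, the coefficients expressing f are uniquely determined by a linear system.
Row-reducing the augmented matrix gives the unique coefficients (c₁, c₂, c₃) = (4, -4, 2).

f = 4v₁ - 4v₂ + 2v₃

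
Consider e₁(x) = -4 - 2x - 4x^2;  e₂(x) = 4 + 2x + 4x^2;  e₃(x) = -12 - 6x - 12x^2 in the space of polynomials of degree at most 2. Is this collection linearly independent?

Write each element as a coordinate vector in ℝ³ using {1, x, x^2}.
Form the 3×3 matrix with these as columns; its determinant is 0.
A zero determinant means the columns are linearly dependent.

linearly dependent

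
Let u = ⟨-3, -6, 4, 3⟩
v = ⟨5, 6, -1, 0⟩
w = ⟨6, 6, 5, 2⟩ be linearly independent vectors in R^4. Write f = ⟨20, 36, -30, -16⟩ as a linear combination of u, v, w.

f = -4u + 4v - 2w

Set up the augmented matrix [u | v | w | f] and row-reduce.
The system has the unique solution (c₁, c₂, c₃) = (-4, 4, -2).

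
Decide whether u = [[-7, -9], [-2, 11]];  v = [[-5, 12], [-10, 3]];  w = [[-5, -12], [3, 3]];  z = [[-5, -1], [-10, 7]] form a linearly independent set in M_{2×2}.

Write each element as a coordinate vector in ℝ⁴ using {E₁₁, E₁₂, E₂₁, E₂₂}.
Row-reduce the matrix whose columns are u, v, w, z.
The reduction yields 4 nonzero rows, so the rank is 4.
Since rank = 4 (the number of vectors), the set is linearly independent.

linearly independent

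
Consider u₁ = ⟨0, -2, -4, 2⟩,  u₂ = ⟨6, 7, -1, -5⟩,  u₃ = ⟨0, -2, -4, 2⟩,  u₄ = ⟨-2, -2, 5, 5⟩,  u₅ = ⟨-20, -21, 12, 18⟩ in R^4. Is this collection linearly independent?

linearly dependent

There are 5 vectors in a 4-dimensional space, so they cannot be linearly independent.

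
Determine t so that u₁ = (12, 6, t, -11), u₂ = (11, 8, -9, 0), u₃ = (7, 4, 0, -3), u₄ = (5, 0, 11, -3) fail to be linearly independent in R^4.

t = 13/2

Dependence holds iff the 4×4 matrix [u₁ u₂ u₃ u₄] is singular.
The determinant works out to 546 - 84*t.
Setting this to zero gives t = 13/2.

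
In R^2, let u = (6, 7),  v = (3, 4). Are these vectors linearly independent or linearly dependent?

linearly independent

Row-reduce the matrix whose columns are u, v.
The reduction yields 2 nonzero rows, so the rank is 2.
Since rank = 2 (the number of vectors), the set is linearly independent.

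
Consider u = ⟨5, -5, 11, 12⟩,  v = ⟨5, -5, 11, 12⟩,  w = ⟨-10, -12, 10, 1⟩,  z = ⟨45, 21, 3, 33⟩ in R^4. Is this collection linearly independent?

linearly dependent

Two of the vectors are equal, giving an immediate dependence.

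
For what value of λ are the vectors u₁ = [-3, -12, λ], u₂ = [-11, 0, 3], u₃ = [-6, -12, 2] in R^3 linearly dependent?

λ = 13/11

The vectors are dependent exactly when the determinant of the matrix with rows u₁, u₂, u₃ vanishes.
Expanding, det = 132*λ - 156.
Setting this to zero gives λ = 13/11.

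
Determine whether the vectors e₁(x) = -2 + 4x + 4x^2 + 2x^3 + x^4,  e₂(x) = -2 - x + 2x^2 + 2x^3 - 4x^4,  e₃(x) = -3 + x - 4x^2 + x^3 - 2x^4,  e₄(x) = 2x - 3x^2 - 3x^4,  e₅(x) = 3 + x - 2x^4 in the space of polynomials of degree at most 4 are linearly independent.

linearly independent

Write each element as a coordinate vector in ℝ⁵ using {1, x, …, x^4}.
The matrix [e₁|e₂|e₃|e₄|e₅] has determinant -481.
A nonzero determinant means the columns are linearly independent.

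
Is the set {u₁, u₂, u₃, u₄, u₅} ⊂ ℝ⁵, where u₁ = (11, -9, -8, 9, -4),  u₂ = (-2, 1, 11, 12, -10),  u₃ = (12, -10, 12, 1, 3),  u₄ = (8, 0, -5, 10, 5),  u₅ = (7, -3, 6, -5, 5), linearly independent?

Row-reduce the matrix whose columns are u₁, u₂, u₃, u₄, u₅.
The reduction yields 5 nonzero rows, so the rank is 5.
Since rank = 5 (the number of vectors), the set is linearly independent.

linearly independent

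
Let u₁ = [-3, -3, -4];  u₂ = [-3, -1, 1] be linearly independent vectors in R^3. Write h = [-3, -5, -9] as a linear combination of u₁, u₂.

h = 2u₁ - u₂

Since u₁, u₂ are independent, the coefficients expressing h are uniquely determined by a linear system.
The system has the unique solution (α₁, α₂) = (2, -1).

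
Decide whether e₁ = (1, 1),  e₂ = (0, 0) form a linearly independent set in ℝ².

One of the vectors is the zero vector, so the set is linearly dependent.

linearly dependent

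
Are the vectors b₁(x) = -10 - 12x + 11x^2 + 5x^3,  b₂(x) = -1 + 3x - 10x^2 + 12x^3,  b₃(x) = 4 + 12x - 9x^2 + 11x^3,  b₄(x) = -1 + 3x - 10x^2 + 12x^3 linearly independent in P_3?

Write each element as a coordinate vector in ℝ⁴ using {1, x, …, x^3}.
Two of the vectors are equal, giving an immediate dependence.

linearly dependent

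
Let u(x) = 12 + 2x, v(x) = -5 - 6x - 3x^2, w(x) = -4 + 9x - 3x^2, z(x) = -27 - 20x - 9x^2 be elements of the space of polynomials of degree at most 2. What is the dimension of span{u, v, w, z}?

3

Represent each element by its coordinate vector in ℝ³.
Put the 3×4 matrix [u|v|w|z] into echelon form.
There are 3 pivot columns, so rank = 3.
(With 4 elements in a 3-dimensional space the rank is at most 3.)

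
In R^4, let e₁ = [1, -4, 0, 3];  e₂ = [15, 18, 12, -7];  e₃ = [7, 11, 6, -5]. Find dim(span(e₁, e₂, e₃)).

dim = 2

Put the 4×3 matrix [e₁|e₂|e₃] into echelon form.
Exactly 2 pivots survive; hence the rank is 2.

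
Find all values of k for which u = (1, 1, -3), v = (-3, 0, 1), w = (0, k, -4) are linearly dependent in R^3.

k = 3/2

Dependence holds iff the 3×3 matrix [u v w] is singular.
Cofactor expansion gives det = 8*k - 12.
Setting this to zero gives k = 3/2.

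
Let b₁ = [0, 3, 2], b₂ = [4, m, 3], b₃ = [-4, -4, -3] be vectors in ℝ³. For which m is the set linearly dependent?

m = 4

The set is linearly dependent precisely when det[b₁; b₂; b₃] = 0.
Expanding, det = 8*m - 32.
This vanishes exactly when m = 4.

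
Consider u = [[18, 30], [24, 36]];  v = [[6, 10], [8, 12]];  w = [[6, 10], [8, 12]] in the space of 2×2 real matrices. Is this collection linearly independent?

Take coordinates with respect to the standard basis {E₁₁, E₁₂, E₂₁, E₂₂}.
Two of the vectors are equal, giving an immediate dependence.

linearly dependent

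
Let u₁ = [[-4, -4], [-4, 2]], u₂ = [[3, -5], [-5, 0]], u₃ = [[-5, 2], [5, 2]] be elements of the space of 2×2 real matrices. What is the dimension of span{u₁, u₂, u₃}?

3

Represent each element by its coordinate vector in ℝ⁴.
Apply Gaussian elimination to the matrix whose rows are u₁, u₂, u₃.
The echelon form has 3 nonzero rows, so the rank is 3.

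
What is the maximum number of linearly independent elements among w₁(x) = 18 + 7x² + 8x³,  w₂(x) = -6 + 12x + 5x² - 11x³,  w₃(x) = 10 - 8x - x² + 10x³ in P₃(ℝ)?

2

Represent each element by its coordinate vector in ℝ⁴.
Apply Gaussian elimination to the matrix whose rows are w₁, w₂, w₃.
There are 2 pivot columns, so rank = 2.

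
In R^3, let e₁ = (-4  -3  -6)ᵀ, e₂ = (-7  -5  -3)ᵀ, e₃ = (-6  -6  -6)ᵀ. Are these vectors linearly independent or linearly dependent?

The matrix [e₁|e₂|e₃] has determinant -48.
A nonzero determinant means the columns are linearly independent.

linearly independent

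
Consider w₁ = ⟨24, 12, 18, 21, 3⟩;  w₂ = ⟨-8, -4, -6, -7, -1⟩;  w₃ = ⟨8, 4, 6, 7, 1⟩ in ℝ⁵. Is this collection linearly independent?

linearly dependent

Place the vectors as rows of a 3×5 matrix and reduce to echelon form.
The reduction yields 1 nonzero row, so the rank is 1.
Since rank 1 < 3, the set is linearly dependent.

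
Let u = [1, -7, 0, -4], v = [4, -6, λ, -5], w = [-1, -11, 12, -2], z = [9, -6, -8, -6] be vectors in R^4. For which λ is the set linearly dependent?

Place the vectors as rows of a 4×4 matrix; dependence ⇔ determinant zero.
Cofactor expansion gives det = 198*λ + 924.
Solving 198*λ + 924 = 0 yields λ = -14/3.

λ = -14/3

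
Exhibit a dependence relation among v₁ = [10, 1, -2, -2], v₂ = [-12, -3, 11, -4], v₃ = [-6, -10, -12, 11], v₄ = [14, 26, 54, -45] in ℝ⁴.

2v₁ + 2v₂ - 3v₃ - v₄ = 0

Write the vectors as columns of a matrix and find a nonzero vector in its null space.
One solution (up to scaling) is (2, 2, -3, -1).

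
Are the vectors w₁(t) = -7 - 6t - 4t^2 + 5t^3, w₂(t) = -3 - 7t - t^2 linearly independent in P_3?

linearly independent

Take coordinates with respect to the standard basis {1, t, …, t^3}.
Place the vectors as rows of a 2×4 matrix and reduce to echelon form.
The reduction yields 2 nonzero rows, so the rank is 2.
Since rank = 2 (the number of vectors), the set is linearly independent.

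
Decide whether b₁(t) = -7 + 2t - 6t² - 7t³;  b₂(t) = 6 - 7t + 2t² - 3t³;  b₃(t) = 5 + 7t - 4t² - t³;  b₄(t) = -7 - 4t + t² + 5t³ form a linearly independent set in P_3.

linearly independent

Write each element as a coordinate vector in ℝ⁴ using {1, t, …, t³}.
Form the 4×4 matrix with these as columns; its determinant is -2973.
A nonzero determinant means the columns are linearly independent.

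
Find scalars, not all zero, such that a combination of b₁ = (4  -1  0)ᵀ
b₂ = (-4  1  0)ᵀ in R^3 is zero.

b₁ + b₂ = 0

Write the vectors as columns of a matrix and find a nonzero vector in its null space.
The free variable yields coefficients (1, 1) (any nonzero multiple also works).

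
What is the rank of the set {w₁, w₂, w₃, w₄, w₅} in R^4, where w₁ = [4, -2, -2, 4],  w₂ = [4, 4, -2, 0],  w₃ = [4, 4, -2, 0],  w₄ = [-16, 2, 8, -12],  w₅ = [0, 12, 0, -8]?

2

Put the 4×5 matrix [w₁|w₂|w₃|w₄|w₅] into echelon form.
Exactly 2 pivots survive; hence the rank is 2.
(With 5 elements in a 4-dimensional space the rank is at most 4.)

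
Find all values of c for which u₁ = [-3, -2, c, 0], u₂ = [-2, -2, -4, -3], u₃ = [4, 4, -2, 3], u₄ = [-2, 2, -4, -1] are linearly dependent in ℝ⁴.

Dependence holds iff the 4×4 matrix [u₁ u₂ u₃ u₄] is singular.
Expanding, det = 176 - 24*c.
Setting this to zero gives c = 22/3.

c = 22/3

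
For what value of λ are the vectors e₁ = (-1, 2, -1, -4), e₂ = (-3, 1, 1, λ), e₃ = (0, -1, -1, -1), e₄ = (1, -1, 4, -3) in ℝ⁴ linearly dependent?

The vectors are dependent exactly when the determinant of the matrix with rows e₁, e₂, e₃, e₄ vanishes.
Expanding, det = 2*λ + 106.
Solving 2*λ + 106 = 0 yields λ = -53.

λ = -53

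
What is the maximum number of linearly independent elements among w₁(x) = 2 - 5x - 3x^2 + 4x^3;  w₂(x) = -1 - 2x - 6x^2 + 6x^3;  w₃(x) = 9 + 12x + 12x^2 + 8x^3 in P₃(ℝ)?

3

Pass to coordinate vectors with respect to the basis {1, x, …, x^3}.
Apply Gaussian elimination to the matrix whose rows are w₁, w₂, w₃.
Exactly 3 pivots survive; hence the rank is 3.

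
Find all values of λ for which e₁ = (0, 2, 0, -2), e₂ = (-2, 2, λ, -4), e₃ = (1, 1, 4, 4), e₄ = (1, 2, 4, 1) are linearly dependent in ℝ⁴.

The set is linearly dependent precisely when det[e₁; e₂; e₃; e₄] = 0.
Expanding, det = -4*λ - 32.
Setting this to zero gives λ = -8.

λ = -8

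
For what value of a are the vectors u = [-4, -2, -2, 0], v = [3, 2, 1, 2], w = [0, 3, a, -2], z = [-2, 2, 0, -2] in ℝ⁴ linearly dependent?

a = 1

Place the vectors as rows of a 4×4 matrix; dependence ⇔ determinant zero.
Cofactor expansion gives det = 28*a - 28.
This vanishes exactly when a = 1.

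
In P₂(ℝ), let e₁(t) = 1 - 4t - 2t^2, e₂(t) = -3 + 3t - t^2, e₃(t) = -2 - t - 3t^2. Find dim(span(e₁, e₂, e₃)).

Use coordinates relative to {1, t, t^2}.
Apply Gaussian elimination to the matrix whose rows are e₁, e₂, e₃.
There are 2 pivot columns, so rank = 2.

2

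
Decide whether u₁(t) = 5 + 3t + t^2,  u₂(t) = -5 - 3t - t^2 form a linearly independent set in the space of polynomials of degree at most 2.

linearly dependent

Write each element as a coordinate vector in ℝ³ using {1, t, t^2}.
Row-reduce the matrix whose columns are u₁, u₂.
The reduction yields 1 nonzero row, so the rank is 1.
Since rank 1 < 2, the set is linearly dependent.
Indeed u₁ + u₂ = 0.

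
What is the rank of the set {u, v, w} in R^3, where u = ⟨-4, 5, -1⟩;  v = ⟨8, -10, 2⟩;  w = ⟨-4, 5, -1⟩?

Apply Gaussian elimination to the matrix whose rows are u, v, w.
The echelon form has 1 nonzero row, so the rank is 1.

rank 1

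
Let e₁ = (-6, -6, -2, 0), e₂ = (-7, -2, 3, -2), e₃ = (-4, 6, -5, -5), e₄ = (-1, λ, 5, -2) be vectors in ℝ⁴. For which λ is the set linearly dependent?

λ = 4

Dependence holds iff the 4×4 matrix [e₁ e₂ e₃ e₄] is singular.
Cofactor expansion gives det = 204*λ - 816.
Solving 204*λ - 816 = 0 yields λ = 4.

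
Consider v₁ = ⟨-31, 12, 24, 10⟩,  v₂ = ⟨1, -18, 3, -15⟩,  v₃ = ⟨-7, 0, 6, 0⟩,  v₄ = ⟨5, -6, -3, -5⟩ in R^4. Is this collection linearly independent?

linearly dependent

The matrix [v₁|v₂|v₃|v₄] has determinant 0.
A zero determinant means the columns are linearly dependent.
Indeed 3v₁ + 2v₂ - 13v₃ = 0.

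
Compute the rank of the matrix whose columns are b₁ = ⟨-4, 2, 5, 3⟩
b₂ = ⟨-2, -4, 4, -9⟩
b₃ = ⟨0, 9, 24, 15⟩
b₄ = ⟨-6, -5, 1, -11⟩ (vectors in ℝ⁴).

rank 3

Apply Gaussian elimination to the matrix whose rows are b₁, b₂, b₃, b₄.
Exactly 3 pivots survive; hence the rank is 3.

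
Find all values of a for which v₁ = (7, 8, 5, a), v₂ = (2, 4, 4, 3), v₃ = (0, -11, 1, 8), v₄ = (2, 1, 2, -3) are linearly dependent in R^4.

Place the vectors as rows of a 4×4 matrix; dependence ⇔ determinant zero.
Expanding, det = -50*a - 975.
Solving -50*a - 975 = 0 yields a = -39/2.

a = -39/2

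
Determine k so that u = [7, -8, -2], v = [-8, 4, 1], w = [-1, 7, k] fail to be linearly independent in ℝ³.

k = 7/4

The vectors are dependent exactly when the determinant of the matrix with rows u, v, w vanishes.
Cofactor expansion gives det = 63 - 36*k.
This vanishes exactly when k = 7/4.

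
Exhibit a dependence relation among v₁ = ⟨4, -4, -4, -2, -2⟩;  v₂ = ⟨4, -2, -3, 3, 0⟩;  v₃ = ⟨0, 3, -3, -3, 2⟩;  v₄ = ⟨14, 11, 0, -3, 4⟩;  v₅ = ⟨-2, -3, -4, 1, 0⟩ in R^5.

2v₂ + 2v₃ - v₄ - 3v₅ = 0

Solve the homogeneous system with v₁, v₂, v₃, v₄, v₅ as columns by row-reducing the coefficient matrix.
One solution (up to scaling) is (0, 2, 2, -1, -3).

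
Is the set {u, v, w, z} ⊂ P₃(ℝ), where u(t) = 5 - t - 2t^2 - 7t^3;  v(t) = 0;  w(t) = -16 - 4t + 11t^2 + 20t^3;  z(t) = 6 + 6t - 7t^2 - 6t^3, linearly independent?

linearly dependent

Write each element as a coordinate vector in ℝ⁴ using {1, t, …, t^3}.
One of the vectors is the zero vector, so the set is linearly dependent.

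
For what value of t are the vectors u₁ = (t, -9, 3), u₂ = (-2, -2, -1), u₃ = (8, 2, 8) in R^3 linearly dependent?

t = -18/7

The vectors are dependent exactly when the determinant of the matrix with rows u₁, u₂, u₃ vanishes.
Expanding, det = -14*t - 36.
Solving -14*t - 36 = 0 yields t = -18/7.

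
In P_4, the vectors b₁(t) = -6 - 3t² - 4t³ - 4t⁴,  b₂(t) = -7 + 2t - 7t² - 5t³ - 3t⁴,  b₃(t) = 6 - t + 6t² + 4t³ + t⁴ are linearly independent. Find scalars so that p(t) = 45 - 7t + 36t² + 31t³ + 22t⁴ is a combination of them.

p = -3b₁ - 3b₂ + b₃

Identify each element with its coordinate vector in ℝ⁵ via {1, t, …, t⁴}.
Solve the system with b₁, b₂, b₃ as columns and p as the right-hand side.
Back-substitution yields (c₁, c₂, c₃) = (-3, -3, 1).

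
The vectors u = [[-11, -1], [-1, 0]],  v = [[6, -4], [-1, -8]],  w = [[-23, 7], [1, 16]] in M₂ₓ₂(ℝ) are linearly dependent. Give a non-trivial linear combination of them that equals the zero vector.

u - 2v - w = 0

Write each element as a vector in ℝ⁴ using {E₁₁, E₁₂, E₂₁, E₂₂}.
Write the vectors as columns of a matrix and find a nonzero vector in its null space.
A generator of the null space is (1, -2, -1).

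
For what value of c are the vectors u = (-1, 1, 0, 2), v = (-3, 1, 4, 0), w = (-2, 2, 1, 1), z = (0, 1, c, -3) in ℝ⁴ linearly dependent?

Dependence holds iff the 4×4 matrix [u v w z] is singular.
The determinant works out to 6*c.
This vanishes exactly when c = 0.

c = 0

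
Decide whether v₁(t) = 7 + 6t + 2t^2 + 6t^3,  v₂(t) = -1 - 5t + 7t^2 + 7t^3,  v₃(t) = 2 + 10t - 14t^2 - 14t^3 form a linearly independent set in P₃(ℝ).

Take coordinates with respect to the standard basis {1, t, …, t^3}.
One vector is a scalar multiple of another, so the set is dependent.

linearly dependent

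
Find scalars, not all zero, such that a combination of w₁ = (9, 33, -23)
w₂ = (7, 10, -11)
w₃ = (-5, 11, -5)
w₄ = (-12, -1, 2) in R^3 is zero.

w₁ - w₂ - 2w₃ + w₄ = 0

Row-reduce the matrix with w₁, w₂, w₃, w₄ as columns; the null space gives the coefficients.
A generator of the null space is (1, -1, -2, 1).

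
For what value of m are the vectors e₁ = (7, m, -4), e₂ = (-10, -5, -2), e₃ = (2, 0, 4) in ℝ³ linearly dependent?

Place the vectors as rows of a 3×3 matrix; dependence ⇔ determinant zero.
Expanding, det = 36*m - 180.
Solving 36*m - 180 = 0 yields m = 5.

m = 5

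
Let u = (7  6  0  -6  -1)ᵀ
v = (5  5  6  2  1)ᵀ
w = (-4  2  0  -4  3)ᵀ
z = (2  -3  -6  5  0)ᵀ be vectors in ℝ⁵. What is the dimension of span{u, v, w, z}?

dim = 4

Put the 5×4 matrix [u|v|w|z] into echelon form.
There are 4 pivot columns, so rank = 4.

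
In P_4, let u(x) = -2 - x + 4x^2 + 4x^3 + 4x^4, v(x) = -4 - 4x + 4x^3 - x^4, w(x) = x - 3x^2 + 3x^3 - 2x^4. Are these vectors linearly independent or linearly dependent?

linearly independent

Write each element as a coordinate vector in ℝ⁵ using {1, x, …, x^4}.
Row-reduce the matrix whose columns are u, v, w.
The reduction yields 3 nonzero rows, so the rank is 3.
Since rank = 3 (the number of vectors), the set is linearly independent.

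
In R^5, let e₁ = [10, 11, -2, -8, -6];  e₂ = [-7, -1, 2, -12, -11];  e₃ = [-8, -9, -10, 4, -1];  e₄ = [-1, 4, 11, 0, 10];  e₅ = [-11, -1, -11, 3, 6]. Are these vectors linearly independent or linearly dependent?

Row-reduce the matrix whose columns are e₁, e₂, e₃, e₄, e₅.
The reduction yields 5 nonzero rows, so the rank is 5.
Since rank = 5 (the number of vectors), the set is linearly independent.

linearly independent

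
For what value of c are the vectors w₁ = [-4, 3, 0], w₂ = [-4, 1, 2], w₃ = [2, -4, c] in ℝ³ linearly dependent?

c = 5/2

Place the vectors as rows of a 3×3 matrix; dependence ⇔ determinant zero.
The determinant works out to 8*c - 20.
Solving 8*c - 20 = 0 yields c = 5/2.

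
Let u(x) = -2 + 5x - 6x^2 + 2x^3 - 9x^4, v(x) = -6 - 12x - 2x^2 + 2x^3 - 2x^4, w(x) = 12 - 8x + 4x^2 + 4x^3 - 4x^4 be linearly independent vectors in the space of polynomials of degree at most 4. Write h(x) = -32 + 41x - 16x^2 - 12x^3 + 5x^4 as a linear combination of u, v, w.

h = u - v - 3w

Identify each element with its coordinate vector in ℝ⁵ via {1, x, …, x^4}.
Solve the system with u, v, w as columns and h as the right-hand side.
Back-substitution yields (c₁, c₂, c₃) = (1, -1, -3).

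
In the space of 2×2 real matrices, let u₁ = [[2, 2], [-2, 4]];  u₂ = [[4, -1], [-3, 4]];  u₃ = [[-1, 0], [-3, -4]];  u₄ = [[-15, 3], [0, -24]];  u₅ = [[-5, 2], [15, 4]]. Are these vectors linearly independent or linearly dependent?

Write each element as a coordinate vector in ℝ⁴ using {E₁₁, E₁₂, E₂₁, E₂₂}.
There are 5 vectors in a 4-dimensional space, so they cannot be linearly independent.

linearly dependent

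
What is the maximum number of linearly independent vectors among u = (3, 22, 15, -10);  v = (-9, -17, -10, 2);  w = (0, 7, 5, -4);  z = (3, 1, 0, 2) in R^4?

2

Put the 4×4 matrix [u|v|w|z] into echelon form.
Reduction leaves 2 leading entries, giving rank 2.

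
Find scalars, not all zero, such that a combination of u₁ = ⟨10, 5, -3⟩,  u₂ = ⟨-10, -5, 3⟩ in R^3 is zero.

u₁ + u₂ = 0

Row-reduce the matrix with u₁, u₂ as columns; the null space gives the coefficients.
The free variable yields coefficients (1, 1) (any nonzero multiple also works).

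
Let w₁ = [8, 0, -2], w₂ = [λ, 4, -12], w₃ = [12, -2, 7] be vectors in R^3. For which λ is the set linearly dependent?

λ = -32

The set is linearly dependent precisely when det[w₁; w₂; w₃] = 0.
The determinant works out to 4*λ + 128.
This vanishes exactly when λ = -32.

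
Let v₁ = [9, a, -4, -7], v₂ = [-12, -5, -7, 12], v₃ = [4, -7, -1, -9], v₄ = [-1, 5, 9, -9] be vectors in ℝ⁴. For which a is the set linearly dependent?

The set is linearly dependent precisely when det[v₁; v₂; v₃; v₄] = 0.
Cofactor expansion gives det = 975*a + 7410.
Setting this to zero gives a = -38/5.

a = -38/5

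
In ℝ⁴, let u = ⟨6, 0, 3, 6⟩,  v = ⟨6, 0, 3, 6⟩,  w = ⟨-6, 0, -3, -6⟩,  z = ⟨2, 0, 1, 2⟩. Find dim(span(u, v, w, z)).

1

Row-reduce the 4×4 matrix with these as rows.
Exactly 1 pivot survives; hence the rank is 1.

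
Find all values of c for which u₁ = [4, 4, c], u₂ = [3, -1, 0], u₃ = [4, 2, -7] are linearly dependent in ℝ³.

Place the vectors as rows of a 3×3 matrix; dependence ⇔ determinant zero.
The determinant works out to 10*c + 112.
This vanishes exactly when c = -56/5.

c = -56/5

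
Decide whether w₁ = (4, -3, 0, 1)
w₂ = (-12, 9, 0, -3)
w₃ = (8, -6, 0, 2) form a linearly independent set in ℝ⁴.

linearly dependent

One vector is a scalar multiple of another, so the set is dependent.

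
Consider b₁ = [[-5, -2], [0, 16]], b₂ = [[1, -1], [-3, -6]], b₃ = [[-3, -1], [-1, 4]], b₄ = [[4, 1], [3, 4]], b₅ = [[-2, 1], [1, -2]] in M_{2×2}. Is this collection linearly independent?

Take coordinates with respect to the standard basis {E₁₁, E₁₂, E₂₁, E₂₂}.
There are 5 vectors in a 4-dimensional space, so they cannot be linearly independent.

linearly dependent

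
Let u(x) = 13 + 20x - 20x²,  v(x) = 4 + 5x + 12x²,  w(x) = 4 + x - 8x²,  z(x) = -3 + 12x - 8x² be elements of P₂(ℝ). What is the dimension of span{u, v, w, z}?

dim = 3

Use coordinates relative to {1, x, x²}.
Put the 3×4 matrix [u|v|w|z] into echelon form.
The echelon form has 3 nonzero rows, so the rank is 3.
(With 4 elements in a 3-dimensional space the rank is at most 3.)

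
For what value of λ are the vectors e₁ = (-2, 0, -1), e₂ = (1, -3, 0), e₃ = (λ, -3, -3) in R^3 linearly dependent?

λ = -5

The set is linearly dependent precisely when det[e₁; e₂; e₃] = 0.
The determinant works out to -3*λ - 15.
This vanishes exactly when λ = -5.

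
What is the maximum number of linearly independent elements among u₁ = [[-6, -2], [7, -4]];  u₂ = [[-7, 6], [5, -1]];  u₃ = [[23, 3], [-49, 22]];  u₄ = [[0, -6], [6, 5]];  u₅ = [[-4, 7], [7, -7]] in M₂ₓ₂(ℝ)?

Represent each element by its coordinate vector in ℝ⁴.
Row-reduce the 5×4 matrix with these as rows.
The echelon form has 4 nonzero rows, so the rank is 4.
(With 5 elements in a 4-dimensional space the rank is at most 4.)

4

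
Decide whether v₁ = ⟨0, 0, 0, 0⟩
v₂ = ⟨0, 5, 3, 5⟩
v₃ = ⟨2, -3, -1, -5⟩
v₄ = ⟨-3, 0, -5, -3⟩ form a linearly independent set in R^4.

linearly dependent

One of the vectors is the zero vector, so the set is linearly dependent.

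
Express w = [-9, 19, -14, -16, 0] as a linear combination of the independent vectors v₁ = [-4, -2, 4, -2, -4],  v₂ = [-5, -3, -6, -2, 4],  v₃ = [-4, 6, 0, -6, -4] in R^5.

Write w = a₁v₁ + … + a₃v₃ and equate components.
The system has the unique solution (a₁, a₂, a₃) = (-2, 1, 3).

w = -2v₁ + v₂ + 3v₃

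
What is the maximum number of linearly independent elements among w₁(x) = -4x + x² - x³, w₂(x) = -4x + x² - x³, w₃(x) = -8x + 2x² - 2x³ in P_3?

Represent each element by its coordinate vector in ℝ⁴.
Apply Gaussian elimination to the matrix whose rows are w₁, w₂, w₃.
Reduction leaves 1 leading entry, giving rank 1.

1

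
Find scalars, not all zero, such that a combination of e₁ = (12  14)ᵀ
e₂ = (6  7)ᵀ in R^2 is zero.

Solve the homogeneous system with e₁, e₂ as columns by row-reducing the coefficient matrix.
The free variable yields coefficients (1, -2) (any nonzero multiple also works).

e₁ - 2e₂ = 0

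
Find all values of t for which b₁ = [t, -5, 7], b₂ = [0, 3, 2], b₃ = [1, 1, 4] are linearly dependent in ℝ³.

The set is linearly dependent precisely when det[b₁; b₂; b₃] = 0.
Cofactor expansion gives det = 10*t - 31.
Solving 10*t - 31 = 0 yields t = 31/10.

t = 31/10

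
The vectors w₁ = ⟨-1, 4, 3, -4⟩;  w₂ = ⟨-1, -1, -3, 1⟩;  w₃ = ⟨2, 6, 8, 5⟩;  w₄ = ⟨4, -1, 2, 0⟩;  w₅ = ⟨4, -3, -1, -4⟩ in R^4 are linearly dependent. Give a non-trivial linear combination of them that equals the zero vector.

Solve the homogeneous system with w₁, w₂, w₃, w₄, w₅ as columns by row-reducing the coefficient matrix.
One solution (up to scaling) is (1, 1, -1, 3, -2).

w₁ + w₂ - w₃ + 3w₄ - 2w₅ = 0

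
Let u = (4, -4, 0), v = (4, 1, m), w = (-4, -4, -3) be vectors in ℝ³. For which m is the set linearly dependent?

Place the vectors as rows of a 3×3 matrix; dependence ⇔ determinant zero.
The determinant works out to 32*m - 60.
This vanishes exactly when m = 15/8.

m = 15/8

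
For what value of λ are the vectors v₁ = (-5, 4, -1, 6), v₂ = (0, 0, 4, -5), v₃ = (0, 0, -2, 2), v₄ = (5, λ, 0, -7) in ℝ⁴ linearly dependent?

Dependence holds iff the 4×4 matrix [v₁ v₂ v₃ v₄] is singular.
The determinant works out to 10*λ + 40.
This vanishes exactly when λ = -4.

λ = -4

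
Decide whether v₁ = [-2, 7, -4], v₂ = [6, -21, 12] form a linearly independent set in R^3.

Row-reduce the matrix whose columns are v₁, v₂.
The reduction yields 1 nonzero row, so the rank is 1.
Since rank 1 < 2, the set is linearly dependent.
Indeed 3v₁ + v₂ = 0.

linearly dependent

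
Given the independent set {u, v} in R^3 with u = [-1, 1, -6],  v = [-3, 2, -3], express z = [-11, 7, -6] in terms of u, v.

Solve the system with u, v as columns and z as the right-hand side.
Back-substitution yields (c₁, c₂) = (-1, 4).

z = -u + 4v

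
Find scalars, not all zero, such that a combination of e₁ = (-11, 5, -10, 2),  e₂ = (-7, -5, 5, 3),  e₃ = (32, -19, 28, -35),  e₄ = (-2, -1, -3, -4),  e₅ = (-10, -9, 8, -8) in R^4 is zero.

Solve the homogeneous system with e₁, e₂, e₃, e₄, e₅ as columns by row-reducing the coefficient matrix.
The free variable yields coefficients (3, 3, 1, -1, -2) (any nonzero multiple also works).

3e₁ + 3e₂ + e₃ - e₄ - 2e₅ = 0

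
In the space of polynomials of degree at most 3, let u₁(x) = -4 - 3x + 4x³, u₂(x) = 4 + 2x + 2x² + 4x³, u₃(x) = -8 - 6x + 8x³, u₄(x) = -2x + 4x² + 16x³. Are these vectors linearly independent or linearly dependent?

linearly dependent

Take coordinates with respect to the standard basis {1, x, …, x³}.
One vector is a scalar multiple of another, so the set is dependent.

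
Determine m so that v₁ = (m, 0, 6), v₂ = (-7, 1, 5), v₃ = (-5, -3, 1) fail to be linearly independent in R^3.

The vectors are dependent exactly when the determinant of the matrix with rows v₁, v₂, v₃ vanishes.
Expanding, det = 16*m + 156.
Setting this to zero gives m = -39/4.

m = -39/4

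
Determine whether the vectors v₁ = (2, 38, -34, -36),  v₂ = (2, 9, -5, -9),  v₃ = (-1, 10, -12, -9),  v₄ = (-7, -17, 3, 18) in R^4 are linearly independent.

linearly dependent

Form the 4×4 matrix with these as columns; its determinant is 0.
A zero determinant means the columns are linearly dependent.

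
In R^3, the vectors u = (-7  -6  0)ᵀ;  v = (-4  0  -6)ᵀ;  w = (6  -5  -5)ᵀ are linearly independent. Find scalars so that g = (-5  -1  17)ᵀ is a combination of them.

g = u - 2v - w

Solve the system with u, v, w as columns and g as the right-hand side.
Back-substitution yields (α₁, α₂, α₃) = (1, -2, -1).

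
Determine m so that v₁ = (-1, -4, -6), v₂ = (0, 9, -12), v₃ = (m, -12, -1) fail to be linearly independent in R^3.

Dependence holds iff the 3×3 matrix [v₁ v₂ v₃] is singular.
The determinant works out to 102*m + 153.
Solving 102*m + 153 = 0 yields m = -3/2.

m = -3/2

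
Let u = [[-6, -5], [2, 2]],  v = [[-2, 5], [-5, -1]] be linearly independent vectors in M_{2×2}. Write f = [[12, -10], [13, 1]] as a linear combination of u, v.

Work in coordinates with respect to the standard basis {E₁₁, E₁₂, E₂₁, E₂₂}.
Set up the augmented matrix [u | v | f] and row-reduce.
Row-reducing the augmented matrix gives the unique coefficients (a₁, a₂) = (-1, -3).

f = -u - 3v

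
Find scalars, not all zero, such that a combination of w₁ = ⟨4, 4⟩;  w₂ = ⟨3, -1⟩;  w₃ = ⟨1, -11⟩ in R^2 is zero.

2w₁ - 3w₂ + w₃ = 0

Set up α₁w₁ + … + α₃w₃ = 0 and solve the homogeneous system.
The free variable yields coefficients (2, -3, 1) (any nonzero multiple also works).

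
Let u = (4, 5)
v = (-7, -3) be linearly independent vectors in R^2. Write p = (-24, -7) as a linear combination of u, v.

p = u + 4v

Since u, v are independent, the coefficients expressing p are uniquely determined by a linear system.
Row-reducing the augmented matrix gives the unique coefficients (α₁, α₂) = (1, 4).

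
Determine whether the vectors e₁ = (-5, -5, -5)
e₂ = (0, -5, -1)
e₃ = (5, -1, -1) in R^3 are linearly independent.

linearly independent

Form the 3×3 matrix with these as columns; its determinant is -120.
A nonzero determinant means the columns are linearly independent.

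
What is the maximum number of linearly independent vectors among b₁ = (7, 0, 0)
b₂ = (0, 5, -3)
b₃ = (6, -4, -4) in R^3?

Apply Gaussian elimination to the matrix whose rows are b₁, b₂, b₃.
Reduction leaves 3 leading entries, giving rank 3.

3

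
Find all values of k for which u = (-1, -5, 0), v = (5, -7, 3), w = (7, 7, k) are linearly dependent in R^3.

k = 21/8

The vectors are dependent exactly when the determinant of the matrix with rows u, v, w vanishes.
The determinant works out to 32*k - 84.
Solving 32*k - 84 = 0 yields k = 21/8.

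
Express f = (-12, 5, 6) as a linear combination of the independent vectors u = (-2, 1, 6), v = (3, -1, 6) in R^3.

f = 3u - 2v

Set up the augmented matrix [u | v | f] and row-reduce.
Row-reducing the augmented matrix gives the unique coefficients (a₁, a₂) = (3, -2).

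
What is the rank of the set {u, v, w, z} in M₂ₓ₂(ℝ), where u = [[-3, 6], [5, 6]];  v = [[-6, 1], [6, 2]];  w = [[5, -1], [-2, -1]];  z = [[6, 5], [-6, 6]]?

Represent each element by its coordinate vector in ℝ⁴.
Form the matrix with u, v, w, z as columns and reduce.
There are 4 pivot columns, so rank = 4.

4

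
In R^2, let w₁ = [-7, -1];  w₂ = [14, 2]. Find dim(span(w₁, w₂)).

dim = 1

Row-reduce the 2×2 matrix with these as rows.
The echelon form has 1 nonzero row, so the rank is 1.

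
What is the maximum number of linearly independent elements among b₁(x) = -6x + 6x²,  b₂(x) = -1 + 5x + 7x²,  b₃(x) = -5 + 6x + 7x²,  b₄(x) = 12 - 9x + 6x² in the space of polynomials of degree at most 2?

3

Pass to coordinate vectors with respect to the basis {1, x, x²}.
Row-reduce the 4×3 matrix with these as rows.
Reduction leaves 3 leading entries, giving rank 3.
(With 4 elements in a 3-dimensional space the rank is at most 3.)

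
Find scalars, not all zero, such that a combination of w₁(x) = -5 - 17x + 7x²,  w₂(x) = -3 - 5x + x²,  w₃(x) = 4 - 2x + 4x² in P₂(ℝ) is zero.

w₁ - 3w₂ - w₃ = 0

Pass to coordinate vectors relative to the basis {1, x, x²}.
Row-reduce the matrix with w₁, w₂, w₃ as columns; the null space gives the coefficients.
A generator of the null space is (1, -3, -1).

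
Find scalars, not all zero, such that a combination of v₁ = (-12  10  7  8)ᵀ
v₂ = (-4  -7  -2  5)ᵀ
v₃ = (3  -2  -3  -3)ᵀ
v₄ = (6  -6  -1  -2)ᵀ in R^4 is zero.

v₁ + 2v₃ + v₄ = 0

Row-reduce the matrix with v₁, v₂, v₃, v₄ as columns; the null space gives the coefficients.
One solution (up to scaling) is (1, 0, 2, 1).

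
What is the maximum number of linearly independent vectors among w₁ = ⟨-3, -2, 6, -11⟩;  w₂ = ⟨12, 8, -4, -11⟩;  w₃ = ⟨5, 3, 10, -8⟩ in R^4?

3

Form the matrix with w₁, w₂, w₃ as columns and reduce.
There are 3 pivot columns, so rank = 3.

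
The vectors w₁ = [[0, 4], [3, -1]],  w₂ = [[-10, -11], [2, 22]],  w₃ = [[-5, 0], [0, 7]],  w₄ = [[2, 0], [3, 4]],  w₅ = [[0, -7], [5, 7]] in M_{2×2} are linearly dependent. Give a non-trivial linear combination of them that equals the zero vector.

w₁ + w₂ - 2w₃ - w₅ = 0

Write each element as a vector in ℝ⁴ using {E₁₁, E₁₂, E₂₁, E₂₂}.
Solve the homogeneous system with w₁, w₂, w₃, w₄, w₅ as columns by row-reducing the coefficient matrix.
One solution (up to scaling) is (1, 1, -2, 0, -1).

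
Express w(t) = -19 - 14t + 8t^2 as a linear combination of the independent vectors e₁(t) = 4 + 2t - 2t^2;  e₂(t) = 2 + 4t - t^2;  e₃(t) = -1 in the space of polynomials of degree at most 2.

w = -3e₁ - 2e₂ + 3e₃

Take coordinate vectors relative to {1, t, t^2}.
Since e₁, e₂, e₃ are independent, the coefficients expressing w are uniquely determined by a linear system.
Row-reducing the augmented matrix gives the unique coefficients (c₁, c₂, c₃) = (-3, -2, 3).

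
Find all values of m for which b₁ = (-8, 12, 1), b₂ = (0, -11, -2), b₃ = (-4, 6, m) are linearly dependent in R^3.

m = 1/2

The vectors are dependent exactly when the determinant of the matrix with rows b₁, b₂, b₃ vanishes.
Cofactor expansion gives det = 88*m - 44.
This vanishes exactly when m = 1/2.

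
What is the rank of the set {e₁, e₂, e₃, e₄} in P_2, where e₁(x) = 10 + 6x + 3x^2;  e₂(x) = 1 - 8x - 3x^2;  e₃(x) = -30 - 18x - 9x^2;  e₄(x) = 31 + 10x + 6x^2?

Represent each element by its coordinate vector in ℝ³.
Apply Gaussian elimination to the matrix whose rows are e₁, e₂, e₃, e₄.
Exactly 2 pivots survive; hence the rank is 2.
(With 4 elements in a 3-dimensional space the rank is at most 3.)

2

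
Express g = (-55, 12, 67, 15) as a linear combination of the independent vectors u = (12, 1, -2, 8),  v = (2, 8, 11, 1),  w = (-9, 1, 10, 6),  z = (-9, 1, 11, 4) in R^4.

g = -u + v + w + 4z

Set up the augmented matrix [u | v | w | z | g] and row-reduce.
The system has the unique solution (a₁, …, a₄) = (-1, 1, 1, 4).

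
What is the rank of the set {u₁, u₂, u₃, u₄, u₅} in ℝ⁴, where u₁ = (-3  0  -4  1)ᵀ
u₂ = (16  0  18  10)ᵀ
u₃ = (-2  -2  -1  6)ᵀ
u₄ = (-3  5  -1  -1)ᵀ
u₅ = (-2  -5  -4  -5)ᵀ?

rank 4

Apply Gaussian elimination to the matrix whose rows are u₁, u₂, u₃, u₄, u₅.
Reduction leaves 4 leading entries, giving rank 4.
(With 5 elements in a 4-dimensional space the rank is at most 4.)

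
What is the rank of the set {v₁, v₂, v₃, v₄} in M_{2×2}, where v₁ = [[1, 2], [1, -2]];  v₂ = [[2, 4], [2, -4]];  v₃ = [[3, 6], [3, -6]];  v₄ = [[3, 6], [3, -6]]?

rank 1

Represent each element by its coordinate vector in ℝ⁴.
Form the matrix with v₁, v₂, v₃, v₄ as columns and reduce.
Reduction leaves 1 leading entry, giving rank 1.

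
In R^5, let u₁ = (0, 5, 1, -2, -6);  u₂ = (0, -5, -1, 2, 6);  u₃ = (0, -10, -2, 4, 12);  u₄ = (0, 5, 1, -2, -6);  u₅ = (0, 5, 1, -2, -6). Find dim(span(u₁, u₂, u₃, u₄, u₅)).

1

Apply Gaussian elimination to the matrix whose rows are u₁, u₂, u₃, u₄, u₅.
Reduction leaves 1 leading entry, giving rank 1.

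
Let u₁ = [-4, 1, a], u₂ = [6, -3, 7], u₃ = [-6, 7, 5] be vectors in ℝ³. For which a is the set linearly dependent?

The vectors are dependent exactly when the determinant of the matrix with rows u₁, u₂, u₃ vanishes.
Cofactor expansion gives det = 24*a + 184.
Setting this to zero gives a = -23/3.

a = -23/3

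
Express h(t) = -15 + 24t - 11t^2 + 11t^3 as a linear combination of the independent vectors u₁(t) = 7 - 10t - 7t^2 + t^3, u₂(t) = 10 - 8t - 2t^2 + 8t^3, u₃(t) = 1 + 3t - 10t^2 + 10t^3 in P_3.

Work in coordinates with respect to the standard basis {1, t, …, t^3}.
Since u₁, u₂, u₃ are independent, the coefficients expressing h are uniquely determined by a linear system.
The system has the unique solution (a₁, a₂, a₃) = (-1, -1, 2).

h = -u₁ - u₂ + 2u₃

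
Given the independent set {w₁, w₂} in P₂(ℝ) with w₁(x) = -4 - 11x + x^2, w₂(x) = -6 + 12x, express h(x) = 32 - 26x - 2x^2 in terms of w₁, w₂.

h = -2w₁ - 4w₂

Work in coordinates with respect to the standard basis {1, x, x^2}.
Write h = α₁w₁ + α₂w₂ and equate components.
The system has the unique solution (α₁, α₂) = (-2, -4).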